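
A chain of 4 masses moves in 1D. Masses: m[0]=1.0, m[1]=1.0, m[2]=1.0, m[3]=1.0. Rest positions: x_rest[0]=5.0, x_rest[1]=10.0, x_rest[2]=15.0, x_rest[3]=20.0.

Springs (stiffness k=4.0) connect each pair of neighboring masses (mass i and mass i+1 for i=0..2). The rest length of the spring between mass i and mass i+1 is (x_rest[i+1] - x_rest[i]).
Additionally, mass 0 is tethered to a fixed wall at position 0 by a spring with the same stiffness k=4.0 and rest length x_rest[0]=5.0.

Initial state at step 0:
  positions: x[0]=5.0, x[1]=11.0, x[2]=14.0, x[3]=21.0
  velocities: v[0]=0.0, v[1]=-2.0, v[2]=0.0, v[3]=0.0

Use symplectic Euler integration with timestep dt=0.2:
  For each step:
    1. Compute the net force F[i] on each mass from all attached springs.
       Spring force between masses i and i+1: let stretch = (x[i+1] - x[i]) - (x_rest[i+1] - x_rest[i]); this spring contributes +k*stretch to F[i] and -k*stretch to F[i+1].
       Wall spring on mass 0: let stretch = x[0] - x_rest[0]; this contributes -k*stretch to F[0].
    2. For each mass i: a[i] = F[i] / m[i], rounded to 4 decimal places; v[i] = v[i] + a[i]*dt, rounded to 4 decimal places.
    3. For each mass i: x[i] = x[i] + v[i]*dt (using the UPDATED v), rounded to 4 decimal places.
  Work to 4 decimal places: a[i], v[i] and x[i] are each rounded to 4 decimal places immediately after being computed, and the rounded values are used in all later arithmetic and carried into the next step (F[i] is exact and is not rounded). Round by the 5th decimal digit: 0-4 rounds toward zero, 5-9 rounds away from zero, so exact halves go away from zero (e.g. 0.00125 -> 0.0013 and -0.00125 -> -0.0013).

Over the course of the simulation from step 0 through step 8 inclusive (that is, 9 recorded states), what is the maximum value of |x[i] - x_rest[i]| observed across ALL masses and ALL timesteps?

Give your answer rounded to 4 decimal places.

Step 0: x=[5.0000 11.0000 14.0000 21.0000] v=[0.0000 -2.0000 0.0000 0.0000]
Step 1: x=[5.1600 10.1200 14.6400 20.6800] v=[0.8000 -4.4000 3.2000 -1.6000]
Step 2: x=[5.2880 9.1696 15.5232 20.1936] v=[0.6400 -4.7520 4.4160 -2.4320]
Step 3: x=[5.1910 8.6147 16.1371 19.7599] v=[-0.4851 -2.7744 3.0694 -2.1683]
Step 4: x=[4.8112 8.7156 16.1270 19.5466] v=[-1.8989 0.5046 -0.0503 -1.0665]
Step 5: x=[4.2863 9.3776 15.4783 19.5862] v=[-2.6243 3.3102 -3.2437 0.1978]
Step 6: x=[3.8902 10.2011 14.5107 19.7685] v=[-1.9803 4.1177 -4.8379 0.9115]
Step 7: x=[3.8815 10.7044 13.6948 19.9096] v=[-0.0437 2.5167 -4.0793 0.7053]
Step 8: x=[4.3434 10.5945 13.3948 19.8563] v=[2.3094 -0.5493 -1.4998 -0.2665]
Max displacement = 1.6052

Answer: 1.6052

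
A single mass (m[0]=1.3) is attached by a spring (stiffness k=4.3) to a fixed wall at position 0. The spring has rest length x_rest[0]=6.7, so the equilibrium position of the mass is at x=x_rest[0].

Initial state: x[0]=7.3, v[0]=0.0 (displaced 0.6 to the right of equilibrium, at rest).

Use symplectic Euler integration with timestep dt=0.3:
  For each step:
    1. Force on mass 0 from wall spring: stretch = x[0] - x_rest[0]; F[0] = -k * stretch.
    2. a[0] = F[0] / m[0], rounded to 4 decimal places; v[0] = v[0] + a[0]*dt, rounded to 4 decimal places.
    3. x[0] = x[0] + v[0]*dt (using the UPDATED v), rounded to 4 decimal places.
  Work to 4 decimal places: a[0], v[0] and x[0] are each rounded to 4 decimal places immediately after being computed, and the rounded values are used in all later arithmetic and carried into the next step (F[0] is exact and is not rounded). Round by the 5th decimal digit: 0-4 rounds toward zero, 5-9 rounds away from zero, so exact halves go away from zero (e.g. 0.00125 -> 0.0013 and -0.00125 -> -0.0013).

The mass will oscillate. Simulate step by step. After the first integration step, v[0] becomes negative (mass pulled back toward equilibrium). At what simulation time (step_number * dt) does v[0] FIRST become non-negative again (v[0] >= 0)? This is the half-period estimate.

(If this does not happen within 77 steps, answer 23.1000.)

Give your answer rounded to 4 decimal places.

Step 0: x=[7.3000] v=[0.0000]
Step 1: x=[7.1214] v=[-0.5954]
Step 2: x=[6.8173] v=[-1.0136]
Step 3: x=[6.4783] v=[-1.1300]
Step 4: x=[6.2053] v=[-0.9100]
Step 5: x=[6.0796] v=[-0.4191]
Step 6: x=[6.1386] v=[0.1965]
First v>=0 after going negative at step 6, time=1.8000

Answer: 1.8000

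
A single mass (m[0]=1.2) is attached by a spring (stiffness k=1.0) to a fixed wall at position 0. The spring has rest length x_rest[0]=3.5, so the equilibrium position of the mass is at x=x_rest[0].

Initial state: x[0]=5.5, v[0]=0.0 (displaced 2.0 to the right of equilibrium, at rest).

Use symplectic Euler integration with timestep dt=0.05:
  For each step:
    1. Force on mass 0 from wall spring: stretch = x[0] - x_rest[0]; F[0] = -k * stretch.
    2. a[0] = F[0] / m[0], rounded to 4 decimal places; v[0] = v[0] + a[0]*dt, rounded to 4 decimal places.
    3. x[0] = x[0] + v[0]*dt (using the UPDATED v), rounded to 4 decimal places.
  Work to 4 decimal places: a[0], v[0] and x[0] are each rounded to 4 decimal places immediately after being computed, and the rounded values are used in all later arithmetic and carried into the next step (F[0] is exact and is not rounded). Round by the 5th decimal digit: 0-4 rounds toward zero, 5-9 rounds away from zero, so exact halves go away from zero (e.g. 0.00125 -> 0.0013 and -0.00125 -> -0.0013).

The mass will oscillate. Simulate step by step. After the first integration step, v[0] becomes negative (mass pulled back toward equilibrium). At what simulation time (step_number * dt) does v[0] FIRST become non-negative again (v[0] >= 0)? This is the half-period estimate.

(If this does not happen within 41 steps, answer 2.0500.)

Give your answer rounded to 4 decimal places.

Step 0: x=[5.5000] v=[0.0000]
Step 1: x=[5.4958] v=[-0.0833]
Step 2: x=[5.4875] v=[-0.1665]
Step 3: x=[5.4750] v=[-0.2493]
Step 4: x=[5.4584] v=[-0.3316]
Step 5: x=[5.4377] v=[-0.4132]
Step 6: x=[5.4130] v=[-0.4939]
Step 7: x=[5.3843] v=[-0.5736]
Step 8: x=[5.3517] v=[-0.6521]
Step 9: x=[5.3152] v=[-0.7293]
Step 10: x=[5.2750] v=[-0.8049]
Step 11: x=[5.2311] v=[-0.8789]
Step 12: x=[5.1836] v=[-0.9510]
Step 13: x=[5.1325] v=[-1.0212]
Step 14: x=[5.0780] v=[-1.0892]
Step 15: x=[5.0203] v=[-1.1550]
Step 16: x=[4.9594] v=[-1.2183]
Step 17: x=[4.8954] v=[-1.2791]
Step 18: x=[4.8285] v=[-1.3372]
Step 19: x=[4.7589] v=[-1.3926]
Step 20: x=[4.6866] v=[-1.4451]
Step 21: x=[4.6119] v=[-1.4945]
Step 22: x=[4.5349] v=[-1.5408]
Step 23: x=[4.4557] v=[-1.5839]
Step 24: x=[4.3745] v=[-1.6237]
Step 25: x=[4.2915] v=[-1.6601]
Step 26: x=[4.2068] v=[-1.6931]
Step 27: x=[4.1207] v=[-1.7226]
Step 28: x=[4.0333] v=[-1.7485]
Step 29: x=[3.9448] v=[-1.7707]
Step 30: x=[3.8553] v=[-1.7892]
Step 31: x=[3.7651] v=[-1.8040]
Step 32: x=[3.6744] v=[-1.8150]
Step 33: x=[3.5833] v=[-1.8223]
Step 34: x=[3.4920] v=[-1.8258]
Step 35: x=[3.4007] v=[-1.8255]
Step 36: x=[3.3096] v=[-1.8214]
Step 37: x=[3.2189] v=[-1.8135]
Step 38: x=[3.1288] v=[-1.8018]
Step 39: x=[3.0395] v=[-1.7863]
Step 40: x=[2.9511] v=[-1.7671]
Step 41: x=[2.8639] v=[-1.7442]
v[0] did not become non-negative within 41 steps; using fallback time=2.0500

Answer: 2.0500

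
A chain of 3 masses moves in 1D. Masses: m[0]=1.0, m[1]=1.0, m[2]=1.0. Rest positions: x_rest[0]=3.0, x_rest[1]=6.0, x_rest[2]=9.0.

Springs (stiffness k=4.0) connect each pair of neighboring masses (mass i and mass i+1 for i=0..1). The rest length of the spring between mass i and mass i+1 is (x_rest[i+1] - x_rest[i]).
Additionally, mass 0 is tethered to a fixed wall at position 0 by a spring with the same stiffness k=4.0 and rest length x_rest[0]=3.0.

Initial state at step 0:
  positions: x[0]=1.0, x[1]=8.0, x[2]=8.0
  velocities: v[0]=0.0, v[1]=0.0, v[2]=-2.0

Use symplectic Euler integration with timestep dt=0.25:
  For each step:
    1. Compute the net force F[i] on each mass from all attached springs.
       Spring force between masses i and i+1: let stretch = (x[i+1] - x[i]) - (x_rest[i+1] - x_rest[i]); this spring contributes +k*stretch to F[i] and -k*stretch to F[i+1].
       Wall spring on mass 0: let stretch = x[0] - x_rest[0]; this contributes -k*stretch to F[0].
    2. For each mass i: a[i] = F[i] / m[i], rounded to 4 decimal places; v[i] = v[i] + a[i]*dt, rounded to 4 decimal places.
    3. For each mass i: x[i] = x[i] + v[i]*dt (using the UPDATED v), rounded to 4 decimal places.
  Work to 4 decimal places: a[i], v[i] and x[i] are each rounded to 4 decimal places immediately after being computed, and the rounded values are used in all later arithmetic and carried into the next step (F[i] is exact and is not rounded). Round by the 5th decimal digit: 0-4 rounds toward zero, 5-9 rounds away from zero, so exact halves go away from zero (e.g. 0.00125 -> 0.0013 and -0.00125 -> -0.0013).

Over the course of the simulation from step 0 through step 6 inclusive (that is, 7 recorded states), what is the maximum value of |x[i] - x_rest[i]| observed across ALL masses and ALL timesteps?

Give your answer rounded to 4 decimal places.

Answer: 2.8906

Derivation:
Step 0: x=[1.0000 8.0000 8.0000] v=[0.0000 0.0000 -2.0000]
Step 1: x=[2.5000 6.2500 8.2500] v=[6.0000 -7.0000 1.0000]
Step 2: x=[4.3125 4.0625 8.7500] v=[7.2500 -8.7500 2.0000]
Step 3: x=[4.9844 3.1094 8.8281] v=[2.6875 -3.8125 0.3125]
Step 4: x=[3.9414 4.0547 8.2266] v=[-4.1719 3.7812 -2.4062]
Step 5: x=[1.9414 6.0147 7.3321] v=[-8.0000 7.8398 -3.5781]
Step 6: x=[0.4744 7.2857 6.8582] v=[-5.8681 5.0839 -1.8955]
Max displacement = 2.8906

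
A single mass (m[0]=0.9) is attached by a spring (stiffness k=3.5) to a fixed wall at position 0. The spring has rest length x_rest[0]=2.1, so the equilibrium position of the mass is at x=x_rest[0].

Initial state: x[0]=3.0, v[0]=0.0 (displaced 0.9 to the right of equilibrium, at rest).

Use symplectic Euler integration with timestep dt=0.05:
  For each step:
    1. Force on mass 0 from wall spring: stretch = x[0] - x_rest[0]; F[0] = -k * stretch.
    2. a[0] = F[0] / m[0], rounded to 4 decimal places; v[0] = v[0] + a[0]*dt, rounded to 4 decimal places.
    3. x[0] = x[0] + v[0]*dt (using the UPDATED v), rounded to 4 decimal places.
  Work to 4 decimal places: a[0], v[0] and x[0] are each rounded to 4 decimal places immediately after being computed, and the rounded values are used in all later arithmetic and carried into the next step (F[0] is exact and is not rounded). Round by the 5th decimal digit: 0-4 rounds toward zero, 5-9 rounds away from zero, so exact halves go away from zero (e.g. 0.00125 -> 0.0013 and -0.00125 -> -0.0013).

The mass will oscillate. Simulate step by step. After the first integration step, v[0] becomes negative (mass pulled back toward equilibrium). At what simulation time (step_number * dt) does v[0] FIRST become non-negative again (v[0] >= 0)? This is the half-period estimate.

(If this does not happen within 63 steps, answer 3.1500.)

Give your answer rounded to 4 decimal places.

Answer: 1.6000

Derivation:
Step 0: x=[3.0000] v=[0.0000]
Step 1: x=[2.9913] v=[-0.1750]
Step 2: x=[2.9739] v=[-0.3483]
Step 3: x=[2.9480] v=[-0.5182]
Step 4: x=[2.9138] v=[-0.6831]
Step 5: x=[2.8717] v=[-0.8413]
Step 6: x=[2.8221] v=[-0.9914]
Step 7: x=[2.7655] v=[-1.1318]
Step 8: x=[2.7024] v=[-1.2612]
Step 9: x=[2.6335] v=[-1.3783]
Step 10: x=[2.5594] v=[-1.4820]
Step 11: x=[2.4808] v=[-1.5713]
Step 12: x=[2.3985] v=[-1.6453]
Step 13: x=[2.3133] v=[-1.7033]
Step 14: x=[2.2261] v=[-1.7448]
Step 15: x=[2.1376] v=[-1.7693]
Step 16: x=[2.0488] v=[-1.7766]
Step 17: x=[1.9605] v=[-1.7666]
Step 18: x=[1.8735] v=[-1.7395]
Step 19: x=[1.7887] v=[-1.6955]
Step 20: x=[1.7070] v=[-1.6350]
Step 21: x=[1.6291] v=[-1.5586]
Step 22: x=[1.5558] v=[-1.4670]
Step 23: x=[1.4877] v=[-1.3612]
Step 24: x=[1.4256] v=[-1.2421]
Step 25: x=[1.3701] v=[-1.1110]
Step 26: x=[1.3216] v=[-0.9691]
Step 27: x=[1.2807] v=[-0.8177]
Step 28: x=[1.2478] v=[-0.6584]
Step 29: x=[1.2232] v=[-0.4927]
Step 30: x=[1.2071] v=[-0.3222]
Step 31: x=[1.1997] v=[-0.1486]
Step 32: x=[1.2010] v=[0.0265]
First v>=0 after going negative at step 32, time=1.6000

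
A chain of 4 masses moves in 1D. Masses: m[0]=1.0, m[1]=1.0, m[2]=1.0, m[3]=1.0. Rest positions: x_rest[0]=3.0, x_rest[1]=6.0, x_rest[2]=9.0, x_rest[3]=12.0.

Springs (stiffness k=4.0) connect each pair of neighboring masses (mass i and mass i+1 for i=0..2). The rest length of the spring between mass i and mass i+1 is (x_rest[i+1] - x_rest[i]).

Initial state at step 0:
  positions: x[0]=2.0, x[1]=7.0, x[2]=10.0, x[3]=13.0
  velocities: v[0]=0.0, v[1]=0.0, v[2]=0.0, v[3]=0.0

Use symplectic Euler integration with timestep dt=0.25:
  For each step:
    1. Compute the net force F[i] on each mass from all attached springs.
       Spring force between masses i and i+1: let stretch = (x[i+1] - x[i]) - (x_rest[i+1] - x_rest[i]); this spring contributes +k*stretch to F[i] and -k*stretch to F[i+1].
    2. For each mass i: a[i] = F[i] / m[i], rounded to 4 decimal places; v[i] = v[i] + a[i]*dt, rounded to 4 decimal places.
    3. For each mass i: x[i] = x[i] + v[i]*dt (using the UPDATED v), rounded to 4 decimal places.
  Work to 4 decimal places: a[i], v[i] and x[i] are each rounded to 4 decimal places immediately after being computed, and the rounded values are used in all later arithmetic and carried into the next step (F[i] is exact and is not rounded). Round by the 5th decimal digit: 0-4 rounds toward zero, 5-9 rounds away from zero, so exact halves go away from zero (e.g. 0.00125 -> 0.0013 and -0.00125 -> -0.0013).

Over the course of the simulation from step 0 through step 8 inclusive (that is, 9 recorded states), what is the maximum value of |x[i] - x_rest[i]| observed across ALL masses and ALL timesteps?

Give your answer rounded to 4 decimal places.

Step 0: x=[2.0000 7.0000 10.0000 13.0000] v=[0.0000 0.0000 0.0000 0.0000]
Step 1: x=[2.5000 6.5000 10.0000 13.0000] v=[2.0000 -2.0000 0.0000 0.0000]
Step 2: x=[3.2500 5.8750 9.8750 13.0000] v=[3.0000 -2.5000 -0.5000 0.0000]
Step 3: x=[3.9063 5.5938 9.5313 12.9688] v=[2.6250 -1.1250 -1.3750 -0.1250]
Step 4: x=[4.2344 5.8751 9.0626 12.8282] v=[1.3125 1.1250 -1.8750 -0.5625]
Step 5: x=[4.2227 6.5431 8.7384 12.4962] v=[-0.0468 2.6718 -1.2969 -1.3281]
Step 6: x=[4.0411 7.1798 8.8048 11.9747] v=[-0.7264 2.5467 0.2656 -2.0859]
Step 7: x=[3.8942 7.4381 9.2574 11.4108] v=[-0.5877 1.0330 1.8105 -2.2558]
Step 8: x=[3.8833 7.2652 9.7936 11.0585] v=[-0.0438 -0.6916 2.1446 -1.4092]
Max displacement = 1.4381

Answer: 1.4381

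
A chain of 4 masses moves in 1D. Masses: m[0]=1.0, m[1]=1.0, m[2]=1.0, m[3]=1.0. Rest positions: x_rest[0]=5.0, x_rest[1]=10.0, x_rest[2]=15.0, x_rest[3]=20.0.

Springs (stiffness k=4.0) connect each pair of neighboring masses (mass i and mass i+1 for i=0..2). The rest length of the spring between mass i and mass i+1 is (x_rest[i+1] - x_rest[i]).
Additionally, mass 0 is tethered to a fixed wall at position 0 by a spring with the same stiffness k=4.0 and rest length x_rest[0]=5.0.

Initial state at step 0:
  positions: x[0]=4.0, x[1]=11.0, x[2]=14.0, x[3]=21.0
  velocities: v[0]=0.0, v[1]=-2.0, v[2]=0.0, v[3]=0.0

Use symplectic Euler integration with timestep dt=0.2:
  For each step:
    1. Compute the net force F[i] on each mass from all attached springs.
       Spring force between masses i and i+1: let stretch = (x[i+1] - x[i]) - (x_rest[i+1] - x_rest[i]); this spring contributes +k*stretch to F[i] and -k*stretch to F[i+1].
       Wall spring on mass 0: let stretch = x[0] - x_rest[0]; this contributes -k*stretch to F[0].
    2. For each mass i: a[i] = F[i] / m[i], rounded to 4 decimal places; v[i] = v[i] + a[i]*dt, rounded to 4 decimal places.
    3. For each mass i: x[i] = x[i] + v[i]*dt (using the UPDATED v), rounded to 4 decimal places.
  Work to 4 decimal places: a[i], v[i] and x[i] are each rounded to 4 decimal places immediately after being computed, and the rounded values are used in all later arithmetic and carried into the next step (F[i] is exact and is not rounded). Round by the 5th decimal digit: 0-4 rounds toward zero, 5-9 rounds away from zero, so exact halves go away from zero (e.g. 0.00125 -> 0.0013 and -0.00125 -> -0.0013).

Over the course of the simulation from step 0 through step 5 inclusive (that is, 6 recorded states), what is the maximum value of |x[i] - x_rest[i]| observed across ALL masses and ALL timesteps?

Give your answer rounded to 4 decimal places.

Answer: 1.8906

Derivation:
Step 0: x=[4.0000 11.0000 14.0000 21.0000] v=[0.0000 -2.0000 0.0000 0.0000]
Step 1: x=[4.4800 9.9600 14.6400 20.6800] v=[2.4000 -5.2000 3.2000 -1.6000]
Step 2: x=[5.1200 8.7920 15.4976 20.1936] v=[3.2000 -5.8400 4.2880 -2.4320]
Step 3: x=[5.5283 8.1094 16.0337 19.7558] v=[2.0416 -3.4131 2.6803 -2.1888]
Step 4: x=[5.4651 8.2817 15.8974 19.5225] v=[-0.3162 0.8615 -0.6815 -1.1665]
Step 5: x=[4.9781 9.2219 15.1226 19.5092] v=[-2.4350 4.7008 -3.8740 -0.0666]
Max displacement = 1.8906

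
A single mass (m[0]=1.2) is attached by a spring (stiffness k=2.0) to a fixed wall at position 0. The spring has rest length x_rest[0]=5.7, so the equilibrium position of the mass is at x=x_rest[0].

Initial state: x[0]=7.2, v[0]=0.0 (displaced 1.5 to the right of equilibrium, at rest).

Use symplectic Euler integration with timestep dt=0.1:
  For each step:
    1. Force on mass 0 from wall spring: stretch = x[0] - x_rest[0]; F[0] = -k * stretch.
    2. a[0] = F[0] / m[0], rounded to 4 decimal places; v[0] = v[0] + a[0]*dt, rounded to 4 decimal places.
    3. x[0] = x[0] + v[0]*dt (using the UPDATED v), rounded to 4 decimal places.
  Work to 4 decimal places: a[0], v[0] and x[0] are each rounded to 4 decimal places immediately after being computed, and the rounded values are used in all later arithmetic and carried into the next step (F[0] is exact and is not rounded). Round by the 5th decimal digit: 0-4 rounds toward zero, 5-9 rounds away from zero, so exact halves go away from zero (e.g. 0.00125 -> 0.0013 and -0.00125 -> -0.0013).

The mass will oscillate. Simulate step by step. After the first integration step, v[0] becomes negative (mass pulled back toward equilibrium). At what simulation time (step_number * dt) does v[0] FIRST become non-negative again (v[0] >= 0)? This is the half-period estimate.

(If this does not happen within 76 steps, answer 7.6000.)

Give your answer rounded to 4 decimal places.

Answer: 2.5000

Derivation:
Step 0: x=[7.2000] v=[0.0000]
Step 1: x=[7.1750] v=[-0.2500]
Step 2: x=[7.1254] v=[-0.4958]
Step 3: x=[7.0521] v=[-0.7334]
Step 4: x=[6.9562] v=[-0.9588]
Step 5: x=[6.8394] v=[-1.1682]
Step 6: x=[6.7036] v=[-1.3581]
Step 7: x=[6.5511] v=[-1.5254]
Step 8: x=[6.3844] v=[-1.6673]
Step 9: x=[6.2063] v=[-1.7814]
Step 10: x=[6.0197] v=[-1.8658]
Step 11: x=[5.8278] v=[-1.9191]
Step 12: x=[5.6338] v=[-1.9404]
Step 13: x=[5.4409] v=[-1.9294]
Step 14: x=[5.2523] v=[-1.8862]
Step 15: x=[5.0711] v=[-1.8116]
Step 16: x=[4.9004] v=[-1.7068]
Step 17: x=[4.7431] v=[-1.5735]
Step 18: x=[4.6017] v=[-1.4140]
Step 19: x=[4.4786] v=[-1.2310]
Step 20: x=[4.3759] v=[-1.0274]
Step 21: x=[4.2952] v=[-0.8067]
Step 22: x=[4.2379] v=[-0.5726]
Step 23: x=[4.2050] v=[-0.3289]
Step 24: x=[4.1970] v=[-0.0797]
Step 25: x=[4.2141] v=[0.1708]
First v>=0 after going negative at step 25, time=2.5000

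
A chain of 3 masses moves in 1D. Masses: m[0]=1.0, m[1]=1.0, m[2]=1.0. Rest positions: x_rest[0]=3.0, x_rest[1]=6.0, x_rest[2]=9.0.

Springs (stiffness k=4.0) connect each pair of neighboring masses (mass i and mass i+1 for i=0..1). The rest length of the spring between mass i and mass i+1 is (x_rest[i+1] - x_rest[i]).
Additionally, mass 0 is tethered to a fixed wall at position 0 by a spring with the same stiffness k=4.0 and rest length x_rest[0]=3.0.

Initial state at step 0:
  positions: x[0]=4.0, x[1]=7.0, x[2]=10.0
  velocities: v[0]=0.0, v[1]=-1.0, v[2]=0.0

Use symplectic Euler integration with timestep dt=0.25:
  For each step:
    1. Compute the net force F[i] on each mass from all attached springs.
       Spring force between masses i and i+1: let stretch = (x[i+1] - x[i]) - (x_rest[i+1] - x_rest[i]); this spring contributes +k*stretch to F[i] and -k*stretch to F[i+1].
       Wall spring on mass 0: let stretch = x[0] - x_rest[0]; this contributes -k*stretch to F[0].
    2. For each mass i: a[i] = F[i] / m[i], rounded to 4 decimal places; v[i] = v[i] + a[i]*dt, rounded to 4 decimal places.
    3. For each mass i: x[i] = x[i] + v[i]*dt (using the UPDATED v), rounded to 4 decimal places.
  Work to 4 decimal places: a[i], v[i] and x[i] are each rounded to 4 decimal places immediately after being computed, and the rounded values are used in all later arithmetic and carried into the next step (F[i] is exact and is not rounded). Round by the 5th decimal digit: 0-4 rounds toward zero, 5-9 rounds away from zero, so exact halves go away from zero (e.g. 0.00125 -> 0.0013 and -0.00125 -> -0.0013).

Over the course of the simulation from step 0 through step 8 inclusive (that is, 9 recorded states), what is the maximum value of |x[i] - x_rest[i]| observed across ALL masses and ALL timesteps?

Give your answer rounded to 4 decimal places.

Step 0: x=[4.0000 7.0000 10.0000] v=[0.0000 -1.0000 0.0000]
Step 1: x=[3.7500 6.7500 10.0000] v=[-1.0000 -1.0000 0.0000]
Step 2: x=[3.3125 6.5625 9.9375] v=[-1.7500 -0.7500 -0.2500]
Step 3: x=[2.8594 6.4063 9.7813] v=[-1.8125 -0.6250 -0.6250]
Step 4: x=[2.5782 6.2071 9.5313] v=[-1.1250 -0.7969 -1.0000]
Step 5: x=[2.5596 5.9317 9.2003] v=[-0.0743 -1.1016 -1.3242]
Step 6: x=[2.7442 5.6304 8.8021] v=[0.7382 -1.2051 -1.5928]
Step 7: x=[2.9643 5.4005 8.3610] v=[0.8802 -0.9196 -1.7645]
Step 8: x=[3.0523 5.3017 7.9298] v=[0.3521 -0.3953 -1.7250]
Max displacement = 1.0702

Answer: 1.0702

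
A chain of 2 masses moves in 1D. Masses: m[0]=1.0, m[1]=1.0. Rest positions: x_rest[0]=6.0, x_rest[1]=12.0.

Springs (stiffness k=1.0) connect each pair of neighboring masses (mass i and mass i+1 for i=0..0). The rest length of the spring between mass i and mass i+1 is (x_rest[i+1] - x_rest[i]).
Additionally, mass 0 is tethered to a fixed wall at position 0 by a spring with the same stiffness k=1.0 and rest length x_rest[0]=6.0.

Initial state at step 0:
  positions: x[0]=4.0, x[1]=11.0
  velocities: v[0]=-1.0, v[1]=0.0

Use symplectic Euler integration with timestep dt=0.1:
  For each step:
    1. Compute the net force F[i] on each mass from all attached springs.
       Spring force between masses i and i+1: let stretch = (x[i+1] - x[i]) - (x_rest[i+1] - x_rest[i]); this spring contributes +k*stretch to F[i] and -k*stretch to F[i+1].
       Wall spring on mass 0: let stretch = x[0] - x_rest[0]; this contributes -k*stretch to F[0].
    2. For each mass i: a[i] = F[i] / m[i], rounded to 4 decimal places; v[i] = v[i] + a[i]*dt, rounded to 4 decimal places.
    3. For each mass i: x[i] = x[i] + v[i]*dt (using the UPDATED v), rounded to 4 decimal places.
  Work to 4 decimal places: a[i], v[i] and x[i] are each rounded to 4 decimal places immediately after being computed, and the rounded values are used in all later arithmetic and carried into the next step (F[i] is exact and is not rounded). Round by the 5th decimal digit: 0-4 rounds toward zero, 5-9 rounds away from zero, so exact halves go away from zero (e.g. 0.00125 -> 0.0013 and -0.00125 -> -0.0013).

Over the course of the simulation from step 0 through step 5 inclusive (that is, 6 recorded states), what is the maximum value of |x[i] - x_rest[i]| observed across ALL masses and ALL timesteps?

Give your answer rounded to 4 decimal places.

Step 0: x=[4.0000 11.0000] v=[-1.0000 0.0000]
Step 1: x=[3.9300 10.9900] v=[-0.7000 -0.1000]
Step 2: x=[3.8913 10.9694] v=[-0.3870 -0.2060]
Step 3: x=[3.8845 10.9380] v=[-0.0683 -0.3138]
Step 4: x=[3.9094 10.8961] v=[0.2486 -0.4192]
Step 5: x=[3.9650 10.8443] v=[0.5563 -0.5179]
Max displacement = 2.1155

Answer: 2.1155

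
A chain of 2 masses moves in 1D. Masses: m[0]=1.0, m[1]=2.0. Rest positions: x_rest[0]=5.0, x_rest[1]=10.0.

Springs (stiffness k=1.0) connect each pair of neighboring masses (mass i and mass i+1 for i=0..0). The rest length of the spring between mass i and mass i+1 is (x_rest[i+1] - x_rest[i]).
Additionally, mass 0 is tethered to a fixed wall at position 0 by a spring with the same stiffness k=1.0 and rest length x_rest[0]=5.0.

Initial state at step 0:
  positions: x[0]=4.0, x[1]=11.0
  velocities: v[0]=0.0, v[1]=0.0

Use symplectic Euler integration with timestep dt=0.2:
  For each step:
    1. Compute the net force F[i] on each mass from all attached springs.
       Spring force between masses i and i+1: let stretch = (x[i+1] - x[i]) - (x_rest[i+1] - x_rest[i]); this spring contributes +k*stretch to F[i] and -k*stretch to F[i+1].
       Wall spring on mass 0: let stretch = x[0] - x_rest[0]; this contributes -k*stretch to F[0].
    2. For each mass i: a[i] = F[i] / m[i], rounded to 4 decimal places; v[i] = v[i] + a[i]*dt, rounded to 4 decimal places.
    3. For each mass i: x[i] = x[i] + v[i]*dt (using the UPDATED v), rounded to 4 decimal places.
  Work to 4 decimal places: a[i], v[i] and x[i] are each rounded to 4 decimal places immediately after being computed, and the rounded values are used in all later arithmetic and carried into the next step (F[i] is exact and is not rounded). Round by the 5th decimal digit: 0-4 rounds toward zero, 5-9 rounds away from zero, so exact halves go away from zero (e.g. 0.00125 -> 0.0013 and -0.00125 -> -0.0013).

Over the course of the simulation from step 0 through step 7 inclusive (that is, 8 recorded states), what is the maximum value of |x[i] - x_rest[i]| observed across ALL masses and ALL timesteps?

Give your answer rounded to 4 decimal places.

Step 0: x=[4.0000 11.0000] v=[0.0000 0.0000]
Step 1: x=[4.1200 10.9600] v=[0.6000 -0.2000]
Step 2: x=[4.3488 10.8832] v=[1.1440 -0.3840]
Step 3: x=[4.6650 10.7757] v=[1.5811 -0.5374]
Step 4: x=[5.0390 10.6460] v=[1.8702 -0.6485]
Step 5: x=[5.4358 10.5042] v=[1.9838 -0.7092]
Step 6: x=[5.8179 10.3610] v=[1.9103 -0.7160]
Step 7: x=[6.1490 10.2269] v=[1.6553 -0.6703]
Max displacement = 1.1490

Answer: 1.1490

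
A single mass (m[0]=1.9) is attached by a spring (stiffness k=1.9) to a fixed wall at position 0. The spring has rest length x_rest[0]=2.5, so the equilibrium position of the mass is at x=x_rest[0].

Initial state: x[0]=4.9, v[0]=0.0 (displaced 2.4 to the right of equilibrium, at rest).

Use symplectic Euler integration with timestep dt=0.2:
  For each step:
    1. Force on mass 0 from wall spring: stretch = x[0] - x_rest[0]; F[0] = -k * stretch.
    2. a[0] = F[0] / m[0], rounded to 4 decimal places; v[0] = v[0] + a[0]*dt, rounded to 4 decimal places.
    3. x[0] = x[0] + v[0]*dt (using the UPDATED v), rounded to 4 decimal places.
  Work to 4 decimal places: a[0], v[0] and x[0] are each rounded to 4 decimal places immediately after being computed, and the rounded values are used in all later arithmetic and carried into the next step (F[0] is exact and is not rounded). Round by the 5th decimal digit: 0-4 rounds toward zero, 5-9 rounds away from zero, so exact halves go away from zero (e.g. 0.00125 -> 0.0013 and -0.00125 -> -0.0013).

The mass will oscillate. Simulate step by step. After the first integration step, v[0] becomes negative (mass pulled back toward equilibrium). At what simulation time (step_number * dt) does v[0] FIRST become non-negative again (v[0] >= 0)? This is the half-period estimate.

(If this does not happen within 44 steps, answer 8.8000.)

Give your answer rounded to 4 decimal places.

Answer: 3.2000

Derivation:
Step 0: x=[4.9000] v=[0.0000]
Step 1: x=[4.8040] v=[-0.4800]
Step 2: x=[4.6158] v=[-0.9408]
Step 3: x=[4.3430] v=[-1.3640]
Step 4: x=[3.9965] v=[-1.7326]
Step 5: x=[3.5901] v=[-2.0319]
Step 6: x=[3.1401] v=[-2.2499]
Step 7: x=[2.6645] v=[-2.3779]
Step 8: x=[2.1823] v=[-2.4108]
Step 9: x=[1.7128] v=[-2.3473]
Step 10: x=[1.2748] v=[-2.1899]
Step 11: x=[0.8858] v=[-1.9449]
Step 12: x=[0.5614] v=[-1.6221]
Step 13: x=[0.3145] v=[-1.2344]
Step 14: x=[0.1550] v=[-0.7973]
Step 15: x=[0.0893] v=[-0.3283]
Step 16: x=[0.1201] v=[0.1538]
First v>=0 after going negative at step 16, time=3.2000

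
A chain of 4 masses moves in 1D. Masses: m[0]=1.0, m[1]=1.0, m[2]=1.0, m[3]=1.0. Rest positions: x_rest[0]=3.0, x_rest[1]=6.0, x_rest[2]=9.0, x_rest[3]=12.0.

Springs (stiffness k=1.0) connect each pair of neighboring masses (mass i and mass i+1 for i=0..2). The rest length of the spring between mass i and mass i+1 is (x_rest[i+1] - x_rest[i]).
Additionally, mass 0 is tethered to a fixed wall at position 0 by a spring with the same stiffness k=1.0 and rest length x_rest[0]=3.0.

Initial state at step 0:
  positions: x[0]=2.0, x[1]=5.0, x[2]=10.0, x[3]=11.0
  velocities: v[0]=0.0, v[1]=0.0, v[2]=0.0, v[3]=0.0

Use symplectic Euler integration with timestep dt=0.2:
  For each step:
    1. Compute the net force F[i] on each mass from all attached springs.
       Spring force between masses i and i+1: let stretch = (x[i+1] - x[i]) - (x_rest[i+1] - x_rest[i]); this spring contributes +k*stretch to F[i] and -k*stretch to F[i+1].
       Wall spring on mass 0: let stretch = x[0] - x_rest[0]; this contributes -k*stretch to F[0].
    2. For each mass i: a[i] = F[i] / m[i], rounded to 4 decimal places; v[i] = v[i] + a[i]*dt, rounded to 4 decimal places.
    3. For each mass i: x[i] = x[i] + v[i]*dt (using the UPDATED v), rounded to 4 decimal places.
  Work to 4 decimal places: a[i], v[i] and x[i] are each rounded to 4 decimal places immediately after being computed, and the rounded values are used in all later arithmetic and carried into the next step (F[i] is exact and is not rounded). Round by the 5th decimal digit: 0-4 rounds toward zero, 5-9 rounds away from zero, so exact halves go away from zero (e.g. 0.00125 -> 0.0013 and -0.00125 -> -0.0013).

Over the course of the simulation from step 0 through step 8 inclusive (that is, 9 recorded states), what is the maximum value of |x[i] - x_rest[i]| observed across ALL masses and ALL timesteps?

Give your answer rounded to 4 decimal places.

Step 0: x=[2.0000 5.0000 10.0000 11.0000] v=[0.0000 0.0000 0.0000 0.0000]
Step 1: x=[2.0400 5.0800 9.8400 11.0800] v=[0.2000 0.4000 -0.8000 0.4000]
Step 2: x=[2.1200 5.2288 9.5392 11.2304] v=[0.4000 0.7440 -1.5040 0.7520]
Step 3: x=[2.2396 5.4257 9.1336 11.4332] v=[0.5978 0.9843 -2.0278 1.0138]
Step 4: x=[2.3970 5.6434 8.6717 11.6640] v=[0.7871 1.0887 -2.3095 1.1539]
Step 5: x=[2.5884 5.8524 8.2084 11.8951] v=[0.9570 1.0451 -2.3167 1.1554]
Step 6: x=[2.8068 6.0251 7.7983 12.0987] v=[1.0921 0.8635 -2.0506 1.0181]
Step 7: x=[3.0417 6.1400 7.4893 12.2503] v=[1.1744 0.5745 -1.5452 0.7580]
Step 8: x=[3.2788 6.1849 7.3167 12.3315] v=[1.1857 0.2247 -0.8629 0.4058]
Max displacement = 1.6833

Answer: 1.6833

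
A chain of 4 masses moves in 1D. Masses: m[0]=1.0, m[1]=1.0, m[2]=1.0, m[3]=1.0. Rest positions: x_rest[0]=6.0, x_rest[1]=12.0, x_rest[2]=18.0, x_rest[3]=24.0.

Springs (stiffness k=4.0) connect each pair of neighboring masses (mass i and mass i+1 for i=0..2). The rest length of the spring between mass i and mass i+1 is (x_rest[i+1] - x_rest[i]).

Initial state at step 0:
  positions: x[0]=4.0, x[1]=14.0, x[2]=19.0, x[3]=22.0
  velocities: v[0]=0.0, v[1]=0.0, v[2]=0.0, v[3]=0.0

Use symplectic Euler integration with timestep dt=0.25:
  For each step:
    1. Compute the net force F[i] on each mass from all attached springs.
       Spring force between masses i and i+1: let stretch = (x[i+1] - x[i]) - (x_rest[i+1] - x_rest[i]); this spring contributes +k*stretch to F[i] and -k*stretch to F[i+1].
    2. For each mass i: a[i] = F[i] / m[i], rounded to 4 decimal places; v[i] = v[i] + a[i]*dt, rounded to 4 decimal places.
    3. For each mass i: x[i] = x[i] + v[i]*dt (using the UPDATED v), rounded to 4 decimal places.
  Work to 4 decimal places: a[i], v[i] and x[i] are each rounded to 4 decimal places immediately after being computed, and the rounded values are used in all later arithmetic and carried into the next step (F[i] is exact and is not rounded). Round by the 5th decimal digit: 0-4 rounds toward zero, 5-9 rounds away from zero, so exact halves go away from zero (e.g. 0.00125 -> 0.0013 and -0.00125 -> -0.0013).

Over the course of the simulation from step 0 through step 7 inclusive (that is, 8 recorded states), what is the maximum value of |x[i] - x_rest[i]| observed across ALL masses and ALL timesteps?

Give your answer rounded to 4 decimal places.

Answer: 2.3047

Derivation:
Step 0: x=[4.0000 14.0000 19.0000 22.0000] v=[0.0000 0.0000 0.0000 0.0000]
Step 1: x=[5.0000 12.7500 18.5000 22.7500] v=[4.0000 -5.0000 -2.0000 3.0000]
Step 2: x=[6.4375 11.0000 17.6250 23.9375] v=[5.7500 -7.0000 -3.5000 4.7500]
Step 3: x=[7.5156 9.7656 16.6719 25.0469] v=[4.3125 -4.9375 -3.8125 4.4375]
Step 4: x=[7.6562 9.6953 16.0860 25.5625] v=[0.5625 -0.2812 -2.3438 2.0625]
Step 5: x=[6.8066 10.7129 16.2715 25.2090] v=[-3.3984 4.0704 0.7420 -1.4140]
Step 6: x=[5.4336 12.1436 17.3017 24.1211] v=[-5.4921 5.7227 4.1209 -4.3515]
Step 7: x=[4.2381 13.1863 18.7473 22.8284] v=[-4.7821 4.1708 5.7822 -5.1709]
Max displacement = 2.3047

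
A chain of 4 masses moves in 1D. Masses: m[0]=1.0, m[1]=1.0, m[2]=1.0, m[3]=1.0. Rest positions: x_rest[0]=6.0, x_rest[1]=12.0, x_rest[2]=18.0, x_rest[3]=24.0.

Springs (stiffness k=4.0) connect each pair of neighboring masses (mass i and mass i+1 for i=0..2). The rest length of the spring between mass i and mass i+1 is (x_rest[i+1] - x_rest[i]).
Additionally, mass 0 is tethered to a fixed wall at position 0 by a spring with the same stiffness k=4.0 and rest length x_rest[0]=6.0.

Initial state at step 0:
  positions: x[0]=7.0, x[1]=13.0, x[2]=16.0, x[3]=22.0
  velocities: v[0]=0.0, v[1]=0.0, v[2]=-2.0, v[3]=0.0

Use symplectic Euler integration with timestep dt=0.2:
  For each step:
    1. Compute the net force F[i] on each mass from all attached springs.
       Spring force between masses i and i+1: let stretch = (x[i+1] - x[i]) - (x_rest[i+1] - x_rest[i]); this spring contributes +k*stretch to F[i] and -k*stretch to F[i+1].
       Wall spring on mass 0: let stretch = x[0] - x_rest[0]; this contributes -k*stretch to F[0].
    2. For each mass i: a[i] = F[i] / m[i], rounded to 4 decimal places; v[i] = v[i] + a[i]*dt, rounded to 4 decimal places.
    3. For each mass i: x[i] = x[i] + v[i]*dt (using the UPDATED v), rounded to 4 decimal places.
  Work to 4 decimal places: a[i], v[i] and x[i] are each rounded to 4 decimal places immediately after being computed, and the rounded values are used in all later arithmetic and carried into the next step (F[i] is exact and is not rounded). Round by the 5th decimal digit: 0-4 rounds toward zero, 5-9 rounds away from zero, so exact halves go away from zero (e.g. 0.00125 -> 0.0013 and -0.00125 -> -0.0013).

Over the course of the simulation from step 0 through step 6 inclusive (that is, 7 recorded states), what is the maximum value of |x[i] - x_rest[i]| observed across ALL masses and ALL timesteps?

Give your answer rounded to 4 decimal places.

Step 0: x=[7.0000 13.0000 16.0000 22.0000] v=[0.0000 0.0000 -2.0000 0.0000]
Step 1: x=[6.8400 12.5200 16.0800 22.0000] v=[-0.8000 -2.4000 0.4000 0.0000]
Step 2: x=[6.4944 11.7008 16.5376 22.0128] v=[-1.7280 -4.0960 2.2880 0.0640]
Step 3: x=[5.9427 10.8225 17.0973 22.1096] v=[-2.7584 -4.3917 2.7987 0.4838]
Step 4: x=[5.2210 10.1674 17.4550 22.3644] v=[-3.6087 -3.2757 1.7887 1.2740]
Step 5: x=[4.4553 9.8869 17.4322 22.7937] v=[-3.8284 -1.4027 -0.1139 2.1465]
Step 6: x=[3.8458 9.9446 17.0600 23.3252] v=[-3.0474 0.2883 -1.8609 2.6573]
Max displacement = 2.1542

Answer: 2.1542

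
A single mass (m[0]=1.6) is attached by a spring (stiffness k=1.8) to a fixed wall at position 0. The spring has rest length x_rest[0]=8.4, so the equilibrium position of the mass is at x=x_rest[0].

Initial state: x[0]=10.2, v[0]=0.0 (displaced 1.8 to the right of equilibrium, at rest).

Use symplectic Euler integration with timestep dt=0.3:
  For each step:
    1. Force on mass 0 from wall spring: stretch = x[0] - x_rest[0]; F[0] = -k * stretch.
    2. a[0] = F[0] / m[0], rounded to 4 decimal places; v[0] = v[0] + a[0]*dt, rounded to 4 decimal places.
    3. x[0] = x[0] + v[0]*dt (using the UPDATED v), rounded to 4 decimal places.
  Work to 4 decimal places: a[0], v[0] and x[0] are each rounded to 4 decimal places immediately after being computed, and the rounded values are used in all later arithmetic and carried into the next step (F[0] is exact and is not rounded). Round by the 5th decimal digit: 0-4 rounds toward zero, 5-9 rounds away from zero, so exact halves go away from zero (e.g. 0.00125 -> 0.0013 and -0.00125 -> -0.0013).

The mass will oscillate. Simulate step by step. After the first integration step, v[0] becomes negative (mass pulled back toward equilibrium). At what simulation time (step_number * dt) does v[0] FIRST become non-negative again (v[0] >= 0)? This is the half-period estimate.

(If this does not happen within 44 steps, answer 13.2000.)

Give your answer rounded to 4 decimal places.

Step 0: x=[10.2000] v=[0.0000]
Step 1: x=[10.0178] v=[-0.6075]
Step 2: x=[9.6718] v=[-1.1535]
Step 3: x=[9.1970] v=[-1.5827]
Step 4: x=[8.6415] v=[-1.8517]
Step 5: x=[8.0615] v=[-1.9332]
Step 6: x=[7.5158] v=[-1.8190]
Step 7: x=[7.0596] v=[-1.5206]
Step 8: x=[6.7391] v=[-1.0682]
Step 9: x=[6.5868] v=[-0.5077]
Step 10: x=[6.6181] v=[0.1043]
First v>=0 after going negative at step 10, time=3.0000

Answer: 3.0000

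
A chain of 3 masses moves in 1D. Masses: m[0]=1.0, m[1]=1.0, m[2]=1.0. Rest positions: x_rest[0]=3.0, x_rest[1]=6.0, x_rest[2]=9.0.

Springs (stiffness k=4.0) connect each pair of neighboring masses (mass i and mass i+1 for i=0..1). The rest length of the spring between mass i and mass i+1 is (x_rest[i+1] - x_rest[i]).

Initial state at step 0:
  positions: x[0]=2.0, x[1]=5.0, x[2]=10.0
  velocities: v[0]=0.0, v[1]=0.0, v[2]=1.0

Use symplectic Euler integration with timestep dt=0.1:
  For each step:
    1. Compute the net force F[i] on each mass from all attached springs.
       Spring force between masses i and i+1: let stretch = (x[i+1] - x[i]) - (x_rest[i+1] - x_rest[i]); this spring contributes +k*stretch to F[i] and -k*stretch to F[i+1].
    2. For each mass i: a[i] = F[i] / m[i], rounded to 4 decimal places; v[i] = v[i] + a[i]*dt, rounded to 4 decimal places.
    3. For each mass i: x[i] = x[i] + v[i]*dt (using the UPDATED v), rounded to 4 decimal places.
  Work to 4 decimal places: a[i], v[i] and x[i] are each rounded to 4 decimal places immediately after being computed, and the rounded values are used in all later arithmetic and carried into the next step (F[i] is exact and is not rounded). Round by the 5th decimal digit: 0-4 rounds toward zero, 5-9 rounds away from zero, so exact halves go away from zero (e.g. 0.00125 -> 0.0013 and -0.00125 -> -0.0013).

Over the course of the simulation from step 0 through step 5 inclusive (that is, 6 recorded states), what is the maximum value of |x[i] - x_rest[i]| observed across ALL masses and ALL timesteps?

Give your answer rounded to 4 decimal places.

Step 0: x=[2.0000 5.0000 10.0000] v=[0.0000 0.0000 1.0000]
Step 1: x=[2.0000 5.0800 10.0200] v=[0.0000 0.8000 0.2000]
Step 2: x=[2.0032 5.2344 9.9624] v=[0.0320 1.5440 -0.5760]
Step 3: x=[2.0157 5.4487 9.8357] v=[0.1245 2.1427 -1.2672]
Step 4: x=[2.0455 5.7011 9.6535] v=[0.2977 2.5243 -1.8220]
Step 5: x=[2.1015 5.9654 9.4332] v=[0.5599 2.6430 -2.2030]
Max displacement = 1.0200

Answer: 1.0200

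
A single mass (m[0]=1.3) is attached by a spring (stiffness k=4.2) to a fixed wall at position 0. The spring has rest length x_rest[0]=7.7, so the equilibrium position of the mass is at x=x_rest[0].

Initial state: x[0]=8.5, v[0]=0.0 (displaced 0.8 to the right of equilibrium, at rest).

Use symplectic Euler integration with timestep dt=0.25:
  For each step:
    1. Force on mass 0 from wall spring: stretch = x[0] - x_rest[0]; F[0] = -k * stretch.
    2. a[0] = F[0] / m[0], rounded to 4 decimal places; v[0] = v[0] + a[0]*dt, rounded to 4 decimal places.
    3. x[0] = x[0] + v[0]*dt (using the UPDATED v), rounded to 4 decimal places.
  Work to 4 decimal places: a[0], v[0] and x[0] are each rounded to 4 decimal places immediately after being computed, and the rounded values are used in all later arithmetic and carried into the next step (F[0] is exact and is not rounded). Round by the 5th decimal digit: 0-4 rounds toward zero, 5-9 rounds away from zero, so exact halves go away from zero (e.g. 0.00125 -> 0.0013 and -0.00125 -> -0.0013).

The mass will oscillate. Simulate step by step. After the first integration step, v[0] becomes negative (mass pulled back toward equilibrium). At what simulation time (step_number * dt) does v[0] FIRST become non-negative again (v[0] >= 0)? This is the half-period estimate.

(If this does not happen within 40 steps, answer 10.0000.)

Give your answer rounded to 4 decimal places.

Answer: 1.7500

Derivation:
Step 0: x=[8.5000] v=[0.0000]
Step 1: x=[8.3385] v=[-0.6462]
Step 2: x=[8.0480] v=[-1.1619]
Step 3: x=[7.6873] v=[-1.4430]
Step 4: x=[7.3291] v=[-1.4328]
Step 5: x=[7.0458] v=[-1.1332]
Step 6: x=[6.8946] v=[-0.6048]
Step 7: x=[6.9060] v=[0.0457]
First v>=0 after going negative at step 7, time=1.7500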